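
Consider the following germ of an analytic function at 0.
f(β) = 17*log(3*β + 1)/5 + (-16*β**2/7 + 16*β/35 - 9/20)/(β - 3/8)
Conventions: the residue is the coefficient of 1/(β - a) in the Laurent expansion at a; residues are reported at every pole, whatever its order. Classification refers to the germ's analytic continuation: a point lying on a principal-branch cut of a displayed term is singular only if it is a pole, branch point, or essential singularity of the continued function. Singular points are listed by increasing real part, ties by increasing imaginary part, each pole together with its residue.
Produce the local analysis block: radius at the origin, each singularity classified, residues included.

Denominator factor (β - 3/8): pole of order 1 at 3/8, modulus 3/8.
Branch term (17/5)*log(1 - β/(-1/3)): its argument vanishes at β = -1/3, a logarithmic branch point, modulus 1/3.
The radius of convergence is the smallest modulus among the singular points: 1/3.
The branch term is analytic at 3/8 and contributes nothing to the residue; only the rational part matters.
At the order-1 pole 3/8 set g(β) = (β - (3/8))*(rational part) = -16*β**2/7 + 16*β/35 - 9/20.
Simple pole: residue = g(a) at a = 3/8, which is -3/5.
List the singular points by increasing real part (a conjugate pair: the negative imaginary part first).

Radius of convergence at 0: 1/3.
At -1/3: a logarithmic branch point.
At 3/8: a pole of order 1; residue -3/5.


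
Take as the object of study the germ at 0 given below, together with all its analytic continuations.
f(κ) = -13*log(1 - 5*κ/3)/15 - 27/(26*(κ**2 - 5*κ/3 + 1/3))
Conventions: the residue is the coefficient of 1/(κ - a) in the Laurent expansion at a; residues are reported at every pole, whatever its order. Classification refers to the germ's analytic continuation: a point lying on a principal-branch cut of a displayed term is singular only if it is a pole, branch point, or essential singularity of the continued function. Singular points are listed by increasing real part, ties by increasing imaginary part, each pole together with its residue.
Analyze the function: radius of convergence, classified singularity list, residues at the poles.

Denominator factor (κ**2 - 5*κ/3 + 1/3): discriminant 13/9, real irrational roots 5/6 + (1/6)*sqrt(13) and 5/6 - (1/6)*sqrt(13); poles of order 1, moduli 5/6 + (1/6)*sqrt(13) and 5/6 - (1/6)*sqrt(13).
Branch term (-13/15)*log(1 - κ/(3/5)): its argument vanishes at κ = 3/5, a logarithmic branch point, modulus 3/5.
The radius of convergence is the smallest modulus among the singular points: 5/6 - (1/6)*sqrt(13).
The branch term is analytic at 5/6 - (1/6)*sqrt(13) and contributes nothing to the residue; only the rational part matters.
The factor κ**2 - 5*κ/3 + 1/3 splits as (κ - a)(κ - a') with a = 5/6 - (1/6)*sqrt(13), a' = 5/6 + (1/6)*sqrt(13). At the order-1 pole a set g(κ) = (κ - a)*(rational part) = [-27/26] / (κ - a').
Simple pole: residue = g(a) at a = 5/6 - (1/6)*sqrt(13), which is (81/338)*sqrt(13).
The branch term is analytic at 5/6 + (1/6)*sqrt(13) and contributes nothing to the residue; only the rational part matters.
The factor κ**2 - 5*κ/3 + 1/3 splits as (κ - a)(κ - a') with a = 5/6 + (1/6)*sqrt(13), a' = 5/6 - (1/6)*sqrt(13). At the order-1 pole a set g(κ) = (κ - a)*(rational part) = [-27/26] / (κ - a').
Simple pole: residue = g(a) at a = 5/6 + (1/6)*sqrt(13), which is -(81/338)*sqrt(13).
List the singular points by increasing real part (a conjugate pair: the negative imaginary part first).

Radius of convergence at 0: 5/6 - (1/6)*sqrt(13).
At 5/6 - (1/6)*sqrt(13): a pole of order 1; residue (81/338)*sqrt(13).
At 3/5: a logarithmic branch point.
At 5/6 + (1/6)*sqrt(13): a pole of order 1; residue -(81/338)*sqrt(13).


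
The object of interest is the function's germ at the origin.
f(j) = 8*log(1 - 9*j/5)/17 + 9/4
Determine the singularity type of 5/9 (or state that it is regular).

The point is a logarithmic branch point.

The term (8/17)*log(1 - j/(5/9)) has argument 1 - 5/9/(5/9) = 0 at 5/9: a logarithmic (infinitely-sheeted) branch point; the remaining terms are analytic or single-valued there.


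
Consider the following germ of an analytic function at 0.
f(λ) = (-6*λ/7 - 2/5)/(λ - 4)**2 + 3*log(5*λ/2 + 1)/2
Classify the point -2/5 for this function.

The point is a logarithmic branch point.

The term (3/2)*log(1 - λ/(-2/5)) has argument 1 - -2/5/(-2/5) = 0 at -2/5: a logarithmic (infinitely-sheeted) branch point; the remaining terms are analytic or single-valued there.


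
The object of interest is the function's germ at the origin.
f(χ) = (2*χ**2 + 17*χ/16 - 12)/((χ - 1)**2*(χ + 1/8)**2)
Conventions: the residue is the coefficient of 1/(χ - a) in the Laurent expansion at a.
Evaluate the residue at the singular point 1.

At the order-2 pole 1 set g(χ) = (χ - (1))^2*f(χ) = (2*χ**2 + 17*χ/16 - 12)/(χ + 1/8)**2.
Order-2 pole: residue = g'(a); g'(1) = 12068/729, so the residue is 12068/729.

The residue is 12068/729.


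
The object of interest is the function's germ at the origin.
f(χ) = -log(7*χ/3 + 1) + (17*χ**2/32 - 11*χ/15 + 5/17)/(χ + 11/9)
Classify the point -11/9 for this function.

The denominator factor χ + 11/9 vanishes at -11/9 and appears to the power 1; the numerator there equals 437117/220320, nonzero, and no other factor vanishes.
The branch terms are analytic at this point.
Hence a pole whose order is the multiplicity, 1.

The point is a pole of order 1.


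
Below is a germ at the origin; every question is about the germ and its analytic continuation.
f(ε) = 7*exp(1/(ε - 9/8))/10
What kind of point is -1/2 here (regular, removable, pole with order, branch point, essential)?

The point is a regular point.

There is no denominator, hence no pole anywhere.
The essential point of exp(1/(ε - (9/8))) is 9/8, not -1/2.
So the germ continues analytically to -1/2.


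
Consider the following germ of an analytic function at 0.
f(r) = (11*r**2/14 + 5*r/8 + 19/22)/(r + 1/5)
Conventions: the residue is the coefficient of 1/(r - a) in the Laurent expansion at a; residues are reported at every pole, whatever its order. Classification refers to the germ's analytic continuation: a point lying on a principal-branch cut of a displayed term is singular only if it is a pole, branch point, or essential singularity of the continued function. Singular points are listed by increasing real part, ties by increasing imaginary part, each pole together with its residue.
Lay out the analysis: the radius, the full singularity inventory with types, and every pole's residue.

Denominator factor (r + 1/5): pole of order 1 at -1/5, modulus 1/5.
The radius of convergence is the smallest modulus among the singular points: 1/5.
At the order-1 pole -1/5 set g(r) = (r - (-1/5))*f(r) = 11*r**2/14 + 5*r/8 + 19/22.
Simple pole: residue = g(a) at a = -1/5, which is 11859/15400.

Radius of convergence at 0: 1/5.
At -1/5: a pole of order 1; residue 11859/15400.


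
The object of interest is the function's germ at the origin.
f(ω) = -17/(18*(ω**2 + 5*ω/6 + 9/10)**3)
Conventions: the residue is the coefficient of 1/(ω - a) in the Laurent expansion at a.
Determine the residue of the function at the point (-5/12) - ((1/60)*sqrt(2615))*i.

The residue is -((1101600/143055667)*sqrt(2615))*i.

The factor ω**2 + 5*ω/6 + 9/10 splits as (ω - a)(ω - a') with a = (-5/12) - ((1/60)*sqrt(2615))*i, a' = (-5/12) + ((1/60)*sqrt(2615))*i. At the order-3 pole a set g(ω) = (ω - a)^3*f(ω) = [-17/18] / (ω - a')^3.
Order-3 pole: residue = g''(a)/2; g''((-5/12) - ((1/60)*sqrt(2615))*i) = -((2203200/143055667)*sqrt(2615))*i, so the residue is -((1101600/143055667)*sqrt(2615))*i.


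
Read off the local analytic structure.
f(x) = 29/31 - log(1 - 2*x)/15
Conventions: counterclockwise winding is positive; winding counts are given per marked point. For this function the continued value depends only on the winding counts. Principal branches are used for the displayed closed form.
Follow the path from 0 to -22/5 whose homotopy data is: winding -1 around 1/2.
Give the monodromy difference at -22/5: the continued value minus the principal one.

Continued minus principal equals (2/15)*pi*i.

The rational part is single-valued and drops out of the difference; each branch term changes only by its own monodromy.
(-1/15)*log(1 - x/(1/2)): each positive loop around 1/2 adds 2*pi*i to the log, so winding -1 contributes (-1/15)*(-1)*2*pi*i = (2/15)*pi*i.
Summing the contributions at x = -22/5 gives (2/15)*pi*i.


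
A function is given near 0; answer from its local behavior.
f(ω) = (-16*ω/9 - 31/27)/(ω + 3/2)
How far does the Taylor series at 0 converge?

Denominator factor (ω + 3/2): pole of order 1 at -3/2, modulus 3/2.
The radius of convergence is the smallest modulus among the singular points: 3/2.

The radius of convergence is 3/2.


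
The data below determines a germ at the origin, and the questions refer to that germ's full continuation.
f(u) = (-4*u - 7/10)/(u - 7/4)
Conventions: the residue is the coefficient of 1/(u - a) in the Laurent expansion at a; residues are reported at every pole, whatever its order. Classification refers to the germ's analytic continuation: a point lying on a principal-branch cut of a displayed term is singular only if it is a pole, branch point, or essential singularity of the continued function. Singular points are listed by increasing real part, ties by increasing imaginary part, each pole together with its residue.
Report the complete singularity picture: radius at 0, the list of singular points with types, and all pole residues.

Radius of convergence at 0: 7/4.
At 7/4: a pole of order 1; residue -77/10.

Denominator factor (u - 7/4): pole of order 1 at 7/4, modulus 7/4.
The radius of convergence is the smallest modulus among the singular points: 7/4.
At the order-1 pole 7/4 set g(u) = (u - (7/4))*f(u) = -4*u - 7/10.
Simple pole: residue = g(a) at a = 7/4, which is -77/10.


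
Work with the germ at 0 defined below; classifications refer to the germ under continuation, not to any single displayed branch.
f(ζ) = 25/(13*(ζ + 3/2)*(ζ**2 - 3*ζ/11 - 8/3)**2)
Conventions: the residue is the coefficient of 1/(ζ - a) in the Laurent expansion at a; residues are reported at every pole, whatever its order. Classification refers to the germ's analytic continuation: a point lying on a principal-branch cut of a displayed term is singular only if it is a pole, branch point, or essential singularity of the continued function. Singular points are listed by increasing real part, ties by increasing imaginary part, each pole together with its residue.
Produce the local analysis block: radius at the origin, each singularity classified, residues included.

Radius of convergence at 0: 3/2.
At 3/22 - (1/66)*sqrt(11697): a pole of order 2; residue -217800/13 - (30614403600/197628613)*sqrt(11697).
At -3/2: a pole of order 1; residue 435600/13.
At 3/22 + (1/66)*sqrt(11697): a pole of order 2; residue -217800/13 + (30614403600/197628613)*sqrt(11697).


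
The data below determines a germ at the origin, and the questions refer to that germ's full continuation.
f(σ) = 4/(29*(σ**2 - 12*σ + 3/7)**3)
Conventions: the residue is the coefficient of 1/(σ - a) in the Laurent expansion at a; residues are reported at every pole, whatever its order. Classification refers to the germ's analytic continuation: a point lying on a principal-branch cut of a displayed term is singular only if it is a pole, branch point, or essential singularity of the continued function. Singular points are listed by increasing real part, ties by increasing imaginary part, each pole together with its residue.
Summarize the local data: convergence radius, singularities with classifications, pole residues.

Denominator factor (σ**2 - 12*σ + 3/7)^3: discriminant 996/7, real irrational roots 6 + (1/7)*sqrt(1743) and 6 - (1/7)*sqrt(1743); poles of order 3, moduli 6 + (1/7)*sqrt(1743) and 6 - (1/7)*sqrt(1743).
The radius of convergence is the smallest modulus among the singular points: 6 - (1/7)*sqrt(1743).
The factor σ**2 - 12*σ + 3/7 splits as (σ - a)(σ - a') with a = 6 - (1/7)*sqrt(1743), a' = 6 + (1/7)*sqrt(1743). At the order-3 pole a set g(σ) = (σ - a)^3*f(σ) = [4/29] / (σ - a')^3.
Order-3 pole: residue = g''(a)/2; g''(6 - (1/7)*sqrt(1743)) = -(49/298472814)*sqrt(1743), so the residue is -(49/596945628)*sqrt(1743).
The factor σ**2 - 12*σ + 3/7 splits as (σ - a)(σ - a') with a = 6 + (1/7)*sqrt(1743), a' = 6 - (1/7)*sqrt(1743). At the order-3 pole a set g(σ) = (σ - a)^3*f(σ) = [4/29] / (σ - a')^3.
Order-3 pole: residue = g''(a)/2; g''(6 + (1/7)*sqrt(1743)) = (49/298472814)*sqrt(1743), so the residue is (49/596945628)*sqrt(1743).
List the singular points by increasing real part (a conjugate pair: the negative imaginary part first).

Radius of convergence at 0: 6 - (1/7)*sqrt(1743).
At 6 - (1/7)*sqrt(1743): a pole of order 3; residue -(49/596945628)*sqrt(1743).
At 6 + (1/7)*sqrt(1743): a pole of order 3; residue (49/596945628)*sqrt(1743).


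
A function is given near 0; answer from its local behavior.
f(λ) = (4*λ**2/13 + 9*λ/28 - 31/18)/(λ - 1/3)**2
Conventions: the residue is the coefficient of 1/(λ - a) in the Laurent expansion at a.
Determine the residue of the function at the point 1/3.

The residue is 575/1092.

At the order-2 pole 1/3 set g(λ) = (λ - (1/3))^2*f(λ) = 4*λ**2/13 + 9*λ/28 - 31/18.
Order-2 pole: residue = g'(a); g'(1/3) = 575/1092, so the residue is 575/1092.


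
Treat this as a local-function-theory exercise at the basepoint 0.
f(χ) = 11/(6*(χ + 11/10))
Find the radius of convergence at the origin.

The radius of convergence is 11/10.

Denominator factor (χ + 11/10): pole of order 1 at -11/10, modulus 11/10.
The radius of convergence is the smallest modulus among the singular points: 11/10.


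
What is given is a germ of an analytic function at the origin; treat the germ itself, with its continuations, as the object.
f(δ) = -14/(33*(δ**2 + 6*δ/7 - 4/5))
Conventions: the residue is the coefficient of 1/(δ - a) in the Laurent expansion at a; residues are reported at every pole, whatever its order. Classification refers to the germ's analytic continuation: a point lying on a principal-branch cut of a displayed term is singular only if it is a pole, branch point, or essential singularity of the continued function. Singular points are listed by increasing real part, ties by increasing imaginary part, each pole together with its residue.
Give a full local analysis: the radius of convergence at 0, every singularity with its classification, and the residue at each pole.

Radius of convergence at 0: -3/7 + (1/35)*sqrt(1205).
At -3/7 - (1/35)*sqrt(1205): a pole of order 1; residue (49/7953)*sqrt(1205).
At -3/7 + (1/35)*sqrt(1205): a pole of order 1; residue -(49/7953)*sqrt(1205).

Denominator factor (δ**2 + 6*δ/7 - 4/5): discriminant 964/245, real irrational roots -3/7 + (1/35)*sqrt(1205) and -3/7 - (1/35)*sqrt(1205); poles of order 1, moduli -3/7 + (1/35)*sqrt(1205) and 3/7 + (1/35)*sqrt(1205).
The radius of convergence is the smallest modulus among the singular points: -3/7 + (1/35)*sqrt(1205).
The factor δ**2 + 6*δ/7 - 4/5 splits as (δ - a)(δ - a') with a = -3/7 - (1/35)*sqrt(1205), a' = -3/7 + (1/35)*sqrt(1205). At the order-1 pole a set g(δ) = (δ - a)*f(δ) = [-14/33] / (δ - a').
Simple pole: residue = g(a) at a = -3/7 - (1/35)*sqrt(1205), which is (49/7953)*sqrt(1205).
The factor δ**2 + 6*δ/7 - 4/5 splits as (δ - a)(δ - a') with a = -3/7 + (1/35)*sqrt(1205), a' = -3/7 - (1/35)*sqrt(1205). At the order-1 pole a set g(δ) = (δ - a)*f(δ) = [-14/33] / (δ - a').
Simple pole: residue = g(a) at a = -3/7 + (1/35)*sqrt(1205), which is -(49/7953)*sqrt(1205).
List the singular points by increasing real part (a conjugate pair: the negative imaginary part first).


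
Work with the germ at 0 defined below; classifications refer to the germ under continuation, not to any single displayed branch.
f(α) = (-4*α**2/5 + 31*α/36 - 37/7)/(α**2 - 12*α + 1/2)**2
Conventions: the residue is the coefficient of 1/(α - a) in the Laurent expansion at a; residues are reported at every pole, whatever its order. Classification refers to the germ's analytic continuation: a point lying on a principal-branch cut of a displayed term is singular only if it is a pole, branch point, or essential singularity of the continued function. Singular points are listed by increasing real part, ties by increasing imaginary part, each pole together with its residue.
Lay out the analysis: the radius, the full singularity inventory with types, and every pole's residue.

Radius of convergence at 0: 6 - (1/2)*sqrt(142).
At 6 - (1/2)*sqrt(142): a pole of order 2; residue -(109/2117220)*sqrt(142).
At 6 + (1/2)*sqrt(142): a pole of order 2; residue (109/2117220)*sqrt(142).

Denominator factor (α**2 - 12*α + 1/2)^2: discriminant 142, real irrational roots 6 + (1/2)*sqrt(142) and 6 - (1/2)*sqrt(142); poles of order 2, moduli 6 + (1/2)*sqrt(142) and 6 - (1/2)*sqrt(142).
The radius of convergence is the smallest modulus among the singular points: 6 - (1/2)*sqrt(142).
The factor α**2 - 12*α + 1/2 splits as (α - a)(α - a') with a = 6 - (1/2)*sqrt(142), a' = 6 + (1/2)*sqrt(142). At the order-2 pole a set g(α) = (α - a)^2*f(α) = [-4*α**2/5 + 31*α/36 - 37/7] / (α - a')^2.
Order-2 pole: residue = g'(a); g'(6 - (1/2)*sqrt(142)) = -(109/2117220)*sqrt(142), so the residue is -(109/2117220)*sqrt(142).
The factor α**2 - 12*α + 1/2 splits as (α - a)(α - a') with a = 6 + (1/2)*sqrt(142), a' = 6 - (1/2)*sqrt(142). At the order-2 pole a set g(α) = (α - a)^2*f(α) = [-4*α**2/5 + 31*α/36 - 37/7] / (α - a')^2.
Order-2 pole: residue = g'(a); g'(6 + (1/2)*sqrt(142)) = (109/2117220)*sqrt(142), so the residue is (109/2117220)*sqrt(142).
List the singular points by increasing real part (a conjugate pair: the negative imaginary part first).


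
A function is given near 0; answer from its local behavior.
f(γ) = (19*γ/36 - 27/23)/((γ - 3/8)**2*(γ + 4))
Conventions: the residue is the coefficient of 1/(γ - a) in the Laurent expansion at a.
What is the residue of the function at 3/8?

The residue is 8704/50715.

At the order-2 pole 3/8 set g(γ) = (γ - (3/8))^2*f(γ) = (19*γ/36 - 27/23)/(γ + 4).
Order-2 pole: residue = g'(a); g'(3/8) = 8704/50715, so the residue is 8704/50715.


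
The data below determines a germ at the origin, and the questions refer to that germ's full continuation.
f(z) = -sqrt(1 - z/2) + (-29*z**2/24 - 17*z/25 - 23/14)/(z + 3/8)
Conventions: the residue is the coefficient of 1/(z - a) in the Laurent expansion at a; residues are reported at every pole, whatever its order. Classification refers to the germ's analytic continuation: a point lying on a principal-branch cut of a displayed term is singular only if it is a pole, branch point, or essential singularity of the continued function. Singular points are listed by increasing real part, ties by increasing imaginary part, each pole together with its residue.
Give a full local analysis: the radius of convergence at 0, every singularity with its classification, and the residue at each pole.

Radius of convergence at 0: 3/8.
At -3/8: a pole of order 1; residue -139577/89600.
At 2: an algebraic (square-root) branch point.

Denominator factor (z + 3/8): pole of order 1 at -3/8, modulus 3/8.
Branch term (-1)*sqrt(1 - z/(2)): its argument vanishes at z = 2, a square-root branch point, modulus 2.
The radius of convergence is the smallest modulus among the singular points: 3/8.
The branch term is analytic at -3/8 and contributes nothing to the residue; only the rational part matters.
At the order-1 pole -3/8 set g(z) = (z - (-3/8))*(rational part) = -29*z**2/24 - 17*z/25 - 23/14.
Simple pole: residue = g(a) at a = -3/8, which is -139577/89600.
List the singular points by increasing real part (a conjugate pair: the negative imaginary part first).


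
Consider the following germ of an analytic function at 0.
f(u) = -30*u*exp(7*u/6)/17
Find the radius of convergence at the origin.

The factor exp(7*u/6) is entire and contributes no finite singular point.
The polynomial part has no poles.
No finite singular points: the Taylor series at 0 converges everywhere.

The radius of convergence is infinite.


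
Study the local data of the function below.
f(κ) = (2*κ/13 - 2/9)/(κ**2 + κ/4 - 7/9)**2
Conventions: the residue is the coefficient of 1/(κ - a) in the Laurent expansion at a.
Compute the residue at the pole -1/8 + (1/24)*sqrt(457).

The factor κ**2 + κ/4 - 7/9 splits as (κ - a)(κ - a') with a = -1/8 + (1/24)*sqrt(457), a' = -1/8 - (1/24)*sqrt(457). At the order-2 pole a set g(κ) = (κ - a)^2*f(κ) = [2*κ/13 - 2/9] / (κ - a')^2.
Order-2 pole: residue = g'(a); g'(-1/8 + (1/24)*sqrt(457)) = (10848/2715037)*sqrt(457), so the residue is (10848/2715037)*sqrt(457).

The residue is (10848/2715037)*sqrt(457).


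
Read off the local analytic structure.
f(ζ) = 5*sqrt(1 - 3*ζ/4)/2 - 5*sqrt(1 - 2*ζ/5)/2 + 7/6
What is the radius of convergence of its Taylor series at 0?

Branch term (5/2)*sqrt(1 - ζ/(4/3)): its argument vanishes at ζ = 4/3, a square-root branch point, modulus 4/3.
Branch term (-5/2)*sqrt(1 - ζ/(5/2)): its argument vanishes at ζ = 5/2, a square-root branch point, modulus 5/2.
The radius of convergence is the smallest modulus among the singular points: 4/3.

The radius of convergence is 4/3.


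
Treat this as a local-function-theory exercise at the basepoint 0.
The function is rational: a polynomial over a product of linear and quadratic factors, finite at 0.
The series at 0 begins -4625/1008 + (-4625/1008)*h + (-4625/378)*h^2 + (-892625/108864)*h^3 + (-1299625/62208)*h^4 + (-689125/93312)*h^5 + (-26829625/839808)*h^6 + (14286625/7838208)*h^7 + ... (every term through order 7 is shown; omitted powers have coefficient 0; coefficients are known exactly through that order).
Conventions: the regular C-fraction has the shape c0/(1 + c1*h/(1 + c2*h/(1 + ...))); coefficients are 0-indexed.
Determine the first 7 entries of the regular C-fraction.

The regular C-fraction coefficients are [-4625/1008, -1, -5/3, 115/36, -235/414, -13525/25944, 16767/203416].

Taylor coefficients (read off): a_0 = -4625/1008, a_1 = -4625/1008, a_2 = -4625/378, a_3 = -892625/108864, a_4 = -1299625/62208, a_5 = -689125/93312, a_6 = -26829625/839808.
c0 = a_0 = -4625/1008. Peel one level at a time: if S = 1 + c*h/S' with S'(0) = 1, then c is the h-coefficient of S and S' = c*h/(S - 1).
S_1 = c0/f = 1 + (-1)*h + (-5/3)*h^2 + ...; c1 = -1.
S_2 = c1*h/(S_1 - 1) = 1 + (-5/3)*h + (575/108)*h^2 + ...; c2 = -5/3.
S_3 = c2*h/(S_2 - 1) = 1 + (115/36)*h + (1175/648)*h^2 + ...; c3 = 115/36.
S_4 = c3*h/(S_3 - 1) = 1 + (-235/414)*h + (-67625/228528)*h^2 + ...; c4 = -235/414.
S_5 = c4*h/(S_4 - 1) = 1 + (-13525/25944)*h + (6075/141376)*h^2 + ...; c5 = -13525/25944.
S_6 = c5*h/(S_5 - 1) = 1 + (16767/203416)*h + ...; c6 = 16767/203416.


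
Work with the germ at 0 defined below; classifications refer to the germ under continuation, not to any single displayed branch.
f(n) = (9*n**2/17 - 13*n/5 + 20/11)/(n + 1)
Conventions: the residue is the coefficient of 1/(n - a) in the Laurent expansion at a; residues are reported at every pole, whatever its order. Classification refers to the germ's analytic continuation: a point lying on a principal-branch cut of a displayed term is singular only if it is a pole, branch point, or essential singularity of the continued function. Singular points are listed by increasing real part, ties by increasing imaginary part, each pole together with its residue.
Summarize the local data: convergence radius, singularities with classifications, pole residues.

Radius of convergence at 0: 1.
At -1: a pole of order 1; residue 4626/935.

Denominator factor (n + 1): pole of order 1 at -1, modulus 1.
The radius of convergence is the smallest modulus among the singular points: 1.
At the order-1 pole -1 set g(n) = (n - (-1))*f(n) = 9*n**2/17 - 13*n/5 + 20/11.
Simple pole: residue = g(a) at a = -1, which is 4626/935.


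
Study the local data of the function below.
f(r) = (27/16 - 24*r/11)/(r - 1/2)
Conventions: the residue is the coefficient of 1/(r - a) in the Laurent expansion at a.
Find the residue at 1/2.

At the order-1 pole 1/2 set g(r) = (r - (1/2))*f(r) = 27/16 - 24*r/11.
Simple pole: residue = g(a) at a = 1/2, which is 105/176.

The residue is 105/176.


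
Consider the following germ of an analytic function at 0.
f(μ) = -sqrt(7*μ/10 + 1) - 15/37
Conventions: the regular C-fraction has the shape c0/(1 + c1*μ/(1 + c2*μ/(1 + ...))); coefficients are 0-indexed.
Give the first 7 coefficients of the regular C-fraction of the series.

The regular C-fraction coefficients are [-52/37, -259/1040, 441/1040, 13/180, 5/18, 441/4000, 959/4000].

Taylor coefficients (expand at 0): a_0 = -52/37, a_1 = -7/20, a_2 = 49/800, a_3 = -343/16000, a_4 = 2401/256000, a_5 = -117649/25600000, a_6 = 2470629/1024000000.
c0 = a_0 = -52/37. Peel one level at a time: if S = 1 + c*μ/S' with S'(0) = 1, then c is the μ-coefficient of S and S' = c*μ/(S - 1).
S_1 = c0/f = 1 + (-259/1040)*μ + (114219/1081600)*μ^2 + ...; c1 = -259/1040.
S_2 = c1*μ/(S_1 - 1) = 1 + (441/1040)*μ + (-49/1600)*μ^2 + ...; c2 = 441/1040.
S_3 = c2*μ/(S_2 - 1) = 1 + (13/180)*μ + (-13/648)*μ^2 + ...; c3 = 13/180.
S_4 = c3*μ/(S_3 - 1) = 1 + (5/18)*μ + (-49/1600)*μ^2 + ...; c4 = 5/18.
S_5 = c4*μ/(S_4 - 1) = 1 + (441/4000)*μ + (-422919/16000000)*μ^2 + ...; c5 = 441/4000.
S_6 = c5*μ/(S_5 - 1) = 1 + (959/4000)*μ + ...; c6 = 959/4000.


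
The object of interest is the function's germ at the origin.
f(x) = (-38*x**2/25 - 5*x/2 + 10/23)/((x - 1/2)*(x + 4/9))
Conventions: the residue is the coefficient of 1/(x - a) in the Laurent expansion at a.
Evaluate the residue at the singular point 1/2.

The residue is -24741/19550.

At the order-1 pole 1/2 set g(x) = (x - (1/2))*f(x) = (-38*x**2/25 - 5*x/2 + 10/23)/(x + 4/9).
Simple pole: residue = g(a) at a = 1/2, which is -24741/19550.


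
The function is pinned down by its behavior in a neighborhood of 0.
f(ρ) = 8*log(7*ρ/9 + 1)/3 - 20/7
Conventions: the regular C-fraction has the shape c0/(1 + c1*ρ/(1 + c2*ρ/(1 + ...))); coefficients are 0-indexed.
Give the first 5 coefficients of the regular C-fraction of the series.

Taylor coefficients (expand at 0): a_0 = -20/7, a_1 = 56/27, a_2 = -196/243, a_3 = 2744/6561, a_4 = -4802/19683.
c0 = a_0 = -20/7. Peel one level at a time: if S = 1 + c*ρ/S' with S'(0) = 1, then c is the ρ-coefficient of S and S' = c*ρ/(S - 1).
S_1 = c0/f = 1 + (98/135)*ρ + (4459/18225)*ρ^2 + ...; c1 = 98/135.
S_2 = c1*ρ/(S_1 - 1) = 1 + (-91/270)*ρ + (-49/972)*ρ^2 + ...; c2 = -91/270.
S_3 = c2*ρ/(S_2 - 1) = 1 + (-35/234)*ρ + (245/3042)*ρ^2 + ...; c3 = -35/234.
S_4 = c3*ρ/(S_3 - 1) = 1 + (7/13)*ρ + ...; c4 = 7/13.

The regular C-fraction coefficients are [-20/7, 98/135, -91/270, -35/234, 7/13].


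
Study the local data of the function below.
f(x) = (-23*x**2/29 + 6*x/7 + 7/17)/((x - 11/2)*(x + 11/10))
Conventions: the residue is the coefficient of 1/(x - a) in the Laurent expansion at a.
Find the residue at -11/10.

At the order-1 pole -11/10 set g(x) = (x - (-11/10))*f(x) = (-23*x**2/29 + 6*x/7 + 7/17)/(x - 11/2).
Simple pole: residue = g(a) at a = -11/10, which is 514457/2277660.

The residue is 514457/2277660.


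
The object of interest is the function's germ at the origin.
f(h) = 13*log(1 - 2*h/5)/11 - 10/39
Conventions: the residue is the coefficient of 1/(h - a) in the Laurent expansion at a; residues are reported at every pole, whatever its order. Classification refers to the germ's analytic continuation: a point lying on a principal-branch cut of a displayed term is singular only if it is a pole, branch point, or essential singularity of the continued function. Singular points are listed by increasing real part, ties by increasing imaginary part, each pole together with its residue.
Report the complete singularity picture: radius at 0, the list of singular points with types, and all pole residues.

Branch term (13/11)*log(1 - h/(5/2)): its argument vanishes at h = 5/2, a logarithmic branch point, modulus 5/2.
The radius of convergence is the smallest modulus among the singular points: 5/2.

Radius of convergence at 0: 5/2.
At 5/2: a logarithmic branch point.


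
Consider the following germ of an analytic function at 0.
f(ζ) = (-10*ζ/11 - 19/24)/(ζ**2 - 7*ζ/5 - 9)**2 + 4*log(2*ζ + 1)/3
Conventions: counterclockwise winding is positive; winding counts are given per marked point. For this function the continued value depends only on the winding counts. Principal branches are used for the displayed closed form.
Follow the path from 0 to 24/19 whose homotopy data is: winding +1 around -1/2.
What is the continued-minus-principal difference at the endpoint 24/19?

The rational part is single-valued and drops out of the difference; each branch term changes only by its own monodromy.
(4/3)*log(1 - ζ/(-1/2)): each positive loop around -1/2 adds 2*pi*i to the log, so winding +1 contributes (4/3)*(1)*2*pi*i = (8/3)*pi*i.
Summing the contributions at ζ = 24/19 gives (8/3)*pi*i.

Continued minus principal equals (8/3)*pi*i.


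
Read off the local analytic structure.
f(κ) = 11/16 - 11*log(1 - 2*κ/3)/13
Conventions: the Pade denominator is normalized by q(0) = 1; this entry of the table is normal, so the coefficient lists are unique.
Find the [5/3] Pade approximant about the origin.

Taylor coefficients needed (expand at 0): a_0 = 11/16, a_1 = 22/39, a_2 = 22/117, a_3 = 88/1053, a_4 = 44/1053, a_5 = 352/15795, a_6 = 352/28431, a_7 = 1408/199017, a_8 = 352/85293.
Write the denominator as Q(κ) = 1 + q1*κ + q2*κ^2 + q3*κ^3. Requiring Q*f - P = O(κ^9) with deg P <= 5 kills the coefficients of κ^6..κ^8 in Q*f:
  κ^6: a_6 + q1*a_5 + q2*a_4 + q3*a_3 = 0, i.e. 352/28431 + (352/15795)*q1 + (44/1053)*q2 + (88/1053)*q3 = 0.
  κ^7: a_7 + q1*a_6 + q2*a_5 + q3*a_4 = 0, i.e. 1408/199017 + (352/28431)*q1 + (352/15795)*q2 + (44/1053)*q3 = 0.
  κ^8: a_8 + q1*a_7 + q2*a_6 + q3*a_5 = 0, i.e. 352/85293 + (1408/199017)*q1 + (352/28431)*q2 + (352/15795)*q3 = 0.
Solving this linear system: q1 = -5/4, q2 = 10/21, q3 = -10/189.
The numerator is Q*f truncated at degree 5: P0 = a_0 = 11/16; P1 = a_1 + q1*a_0 = -737/2496; P2 = a_2 + q1*a_1 + q2*a_0 = -1243/6552; P3 = a_3 + q1*a_2 + q2*a_1 + q3*a_0 = 4763/58968; P4 = a_4 + q1*a_3 + q2*a_2 + q3*a_1 = -22/7371; P5 = a_5 + q1*a_4 + q2*a_3 + q3*a_2 = -11/110565.

The Pade approximant has numerator coefficients [11/16, -737/2496, -1243/6552, 4763/58968, -22/7371, -11/110565]; denominator coefficients [1, -5/4, 10/21, -10/189].


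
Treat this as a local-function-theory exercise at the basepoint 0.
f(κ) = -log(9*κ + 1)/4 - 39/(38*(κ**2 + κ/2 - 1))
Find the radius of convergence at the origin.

The radius of convergence is 1/9.

Denominator factor (κ**2 + κ/2 - 1): discriminant 17/4, real irrational roots -1/4 + (1/4)*sqrt(17) and -1/4 - (1/4)*sqrt(17); poles of order 1, moduli -1/4 + (1/4)*sqrt(17) and 1/4 + (1/4)*sqrt(17).
Branch term (-1/4)*log(1 - κ/(-1/9)): its argument vanishes at κ = -1/9, a logarithmic branch point, modulus 1/9.
The radius of convergence is the smallest modulus among the singular points: 1/9.


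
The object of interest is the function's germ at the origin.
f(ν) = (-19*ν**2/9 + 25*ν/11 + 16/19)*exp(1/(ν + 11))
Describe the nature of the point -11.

The exponent 1/(ν - (-11)) has a pole at -11, so exp(1/(ν - (-11))) takes every nonzero value near it: an essential singularity (not a pole of any order).

The point is an essential singularity.


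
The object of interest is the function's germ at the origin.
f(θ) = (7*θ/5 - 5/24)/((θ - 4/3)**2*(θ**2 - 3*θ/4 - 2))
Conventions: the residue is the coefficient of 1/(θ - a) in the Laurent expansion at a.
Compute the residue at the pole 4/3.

At the order-2 pole 4/3 set g(θ) = (θ - (4/3))^2*f(θ) = (7*θ/5 - 5/24)/(θ**2 - 3*θ/4 - 2).
Order-2 pole: residue = g'(a); g'(4/3) = -63369/19360, so the residue is -63369/19360.

The residue is -63369/19360.


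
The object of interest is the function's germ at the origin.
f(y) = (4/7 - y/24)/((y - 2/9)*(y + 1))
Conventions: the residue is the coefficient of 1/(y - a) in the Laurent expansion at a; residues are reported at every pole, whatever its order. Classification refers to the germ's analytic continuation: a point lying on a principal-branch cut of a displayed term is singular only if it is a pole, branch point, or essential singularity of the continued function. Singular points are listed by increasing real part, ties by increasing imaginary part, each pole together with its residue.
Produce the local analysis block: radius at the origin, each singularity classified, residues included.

Radius of convergence at 0: 2/9.
At -1: a pole of order 1; residue -309/616.
At 2/9: a pole of order 1; residue 425/924.

Denominator factor (y - 2/9): pole of order 1 at 2/9, modulus 2/9.
Denominator factor (y + 1): pole of order 1 at -1, modulus 1.
The radius of convergence is the smallest modulus among the singular points: 2/9.
At the order-1 pole -1 set g(y) = (y - (-1))*f(y) = (4/7 - y/24)/(y - 2/9).
Simple pole: residue = g(a) at a = -1, which is -309/616.
At the order-1 pole 2/9 set g(y) = (y - (2/9))*f(y) = (4/7 - y/24)/(y + 1).
Simple pole: residue = g(a) at a = 2/9, which is 425/924.
List the singular points by increasing real part (a conjugate pair: the negative imaginary part first).


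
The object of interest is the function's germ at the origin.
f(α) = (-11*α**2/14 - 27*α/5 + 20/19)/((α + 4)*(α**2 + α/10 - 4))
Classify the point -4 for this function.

The point is a pole of order 1.

The denominator factor α + 4 vanishes at -4 and appears to the power 1; the numerator there equals 6704/665, nonzero, and no other factor vanishes.
Hence a pole whose order is the multiplicity, 1.


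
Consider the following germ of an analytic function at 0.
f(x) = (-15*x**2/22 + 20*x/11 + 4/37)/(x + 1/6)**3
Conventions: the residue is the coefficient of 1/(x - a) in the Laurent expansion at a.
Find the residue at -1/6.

At the order-3 pole -1/6 set g(x) = (x - (-1/6))^3*f(x) = -15*x**2/22 + 20*x/11 + 4/37.
Order-3 pole: residue = g''(a)/2; g''(-1/6) = -15/11, so the residue is -15/22.

The residue is -15/22.


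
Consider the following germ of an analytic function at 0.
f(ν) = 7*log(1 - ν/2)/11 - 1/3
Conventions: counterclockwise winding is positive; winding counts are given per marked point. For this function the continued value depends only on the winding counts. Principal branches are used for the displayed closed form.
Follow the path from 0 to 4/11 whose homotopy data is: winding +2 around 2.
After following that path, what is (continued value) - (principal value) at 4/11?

The rational part is single-valued and drops out of the difference; each branch term changes only by its own monodromy.
(7/11)*log(1 - ν/(2)): each positive loop around 2 adds 2*pi*i to the log, so winding +2 contributes (7/11)*(2)*2*pi*i = (28/11)*pi*i.
Summing the contributions at ν = 4/11 gives (28/11)*pi*i.

Continued minus principal equals (28/11)*pi*i.


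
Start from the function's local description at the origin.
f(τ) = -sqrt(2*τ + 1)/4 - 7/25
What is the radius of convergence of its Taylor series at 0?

Branch term (-1/4)*sqrt(1 - τ/(-1/2)): its argument vanishes at τ = -1/2, a square-root branch point, modulus 1/2.
The radius of convergence is the smallest modulus among the singular points: 1/2.

The radius of convergence is 1/2.


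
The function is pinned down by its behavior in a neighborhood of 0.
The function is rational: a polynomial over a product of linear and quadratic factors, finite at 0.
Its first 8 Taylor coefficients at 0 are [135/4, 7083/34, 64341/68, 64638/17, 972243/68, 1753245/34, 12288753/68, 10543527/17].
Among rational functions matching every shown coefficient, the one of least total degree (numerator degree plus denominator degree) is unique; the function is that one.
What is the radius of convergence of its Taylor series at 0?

The radius of convergence is 1/3.

No rational of total degree below 3 reproduces all 8 coefficients; solving the [1/2] Pade equations on them gives f(ν) = (11*ν/17 + 15/4)/(ν - 1/3)**2, whose expansion matches every shown term.
Denominator factor (ν - 1/3)^2: pole of order 2 at 1/3, modulus 1/3.
The radius of convergence is the smallest modulus among the singular points: 1/3.


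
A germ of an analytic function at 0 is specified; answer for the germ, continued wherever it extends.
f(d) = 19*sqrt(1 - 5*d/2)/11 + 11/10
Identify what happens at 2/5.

The term (19/11)*sqrt(1 - d/(2/5)) has argument 1 - 2/5/(2/5) = 0 at 2/5: a square-root (algebraic, two-sheeted) branch point; the remaining terms are analytic or single-valued there.

The point is an algebraic (square-root) branch point.


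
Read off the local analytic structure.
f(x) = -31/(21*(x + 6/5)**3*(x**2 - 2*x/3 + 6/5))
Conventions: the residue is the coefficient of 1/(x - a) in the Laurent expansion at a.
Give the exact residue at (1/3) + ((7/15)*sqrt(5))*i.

The residue is (13000625/120214584) - ((9179875/841502088)*sqrt(5))*i.

The factor x**2 - 2*x/3 + 6/5 splits as (x - a)(x - a') with a = (1/3) + ((7/15)*sqrt(5))*i, a' = (1/3) - ((7/15)*sqrt(5))*i. At the order-1 pole a set g(x) = (x - a)*f(x) = [-31/(21*(x + 6/5)**3)] / (x - a').
Simple pole: residue = g(a) at a = (1/3) + ((7/15)*sqrt(5))*i, which is (13000625/120214584) - ((9179875/841502088)*sqrt(5))*i.


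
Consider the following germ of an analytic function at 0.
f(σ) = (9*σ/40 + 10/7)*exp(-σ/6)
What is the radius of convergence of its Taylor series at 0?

The factor exp(-σ/6) is entire and contributes no finite singular point.
The polynomial part has no poles.
No finite singular points: the Taylor series at 0 converges everywhere.

The radius of convergence is infinite.


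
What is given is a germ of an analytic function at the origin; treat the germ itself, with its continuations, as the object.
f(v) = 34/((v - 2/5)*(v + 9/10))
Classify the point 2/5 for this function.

The point is a pole of order 1.

The denominator factor v - 2/5 vanishes at 2/5 and appears to the power 1; the numerator there equals 34, nonzero, and no other factor vanishes.
Hence a pole whose order is the multiplicity, 1.


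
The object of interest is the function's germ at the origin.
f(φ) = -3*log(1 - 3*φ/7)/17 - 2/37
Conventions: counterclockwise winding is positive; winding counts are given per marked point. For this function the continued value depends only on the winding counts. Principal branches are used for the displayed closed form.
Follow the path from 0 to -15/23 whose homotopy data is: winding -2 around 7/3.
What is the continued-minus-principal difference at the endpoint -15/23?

The rational part is single-valued and drops out of the difference; each branch term changes only by its own monodromy.
(-3/17)*log(1 - φ/(7/3)): each positive loop around 7/3 adds 2*pi*i to the log, so winding -2 contributes (-3/17)*(-2)*2*pi*i = (12/17)*pi*i.
Summing the contributions at φ = -15/23 gives (12/17)*pi*i.

Continued minus principal equals (12/17)*pi*i.


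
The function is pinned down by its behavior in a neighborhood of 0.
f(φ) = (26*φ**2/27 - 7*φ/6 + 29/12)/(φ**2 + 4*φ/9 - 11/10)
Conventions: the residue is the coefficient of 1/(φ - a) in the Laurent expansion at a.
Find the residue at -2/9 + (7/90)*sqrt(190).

The factor φ**2 + 4*φ/9 - 11/10 splits as (φ - a)(φ - a') with a = -2/9 + (7/90)*sqrt(190), a' = -2/9 - (7/90)*sqrt(190). At the order-1 pole a set g(φ) = (φ - a)*f(φ) = [26*φ**2/27 - 7*φ/6 + 29/12] / (φ - a').
Simple pole: residue = g(a) at a = -2/9 + (7/90)*sqrt(190), which is -775/972 + (167537/1292760)*sqrt(190).

The residue is -775/972 + (167537/1292760)*sqrt(190).


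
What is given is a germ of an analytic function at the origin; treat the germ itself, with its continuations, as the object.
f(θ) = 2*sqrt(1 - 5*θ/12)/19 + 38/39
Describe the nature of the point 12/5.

The term (2/19)*sqrt(1 - θ/(12/5)) has argument 1 - 12/5/(12/5) = 0 at 12/5: a square-root (algebraic, two-sheeted) branch point; the remaining terms are analytic or single-valued there.

The point is an algebraic (square-root) branch point.
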